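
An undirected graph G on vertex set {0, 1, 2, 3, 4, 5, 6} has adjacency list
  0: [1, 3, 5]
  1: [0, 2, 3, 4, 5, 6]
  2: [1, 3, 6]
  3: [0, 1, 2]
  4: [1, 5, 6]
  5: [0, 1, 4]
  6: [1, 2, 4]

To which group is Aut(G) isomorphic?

Vertex 1 is the unique vertex of degree 6; the remaining 6 vertices each have degree 3 and induce a cycle, so G is the wheel on 7 vertices with hub 1. With the hub fixed, the remaining symmetry is that of the rim cycle C_6, giving the dihedral group D_6.

D_6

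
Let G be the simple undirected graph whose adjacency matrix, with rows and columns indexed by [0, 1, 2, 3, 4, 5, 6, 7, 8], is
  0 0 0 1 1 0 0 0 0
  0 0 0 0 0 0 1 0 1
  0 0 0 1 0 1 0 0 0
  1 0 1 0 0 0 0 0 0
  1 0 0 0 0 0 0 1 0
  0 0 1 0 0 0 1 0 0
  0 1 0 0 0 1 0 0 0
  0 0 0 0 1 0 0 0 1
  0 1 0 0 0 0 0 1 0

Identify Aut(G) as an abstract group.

G is 2-regular and connected on 9 vertices, i.e. the cycle C_9. C_9 has 9 rotations and 9 reflections, so Aut(C_9) ≅ D_9 of order 18.

the dihedral group of order 18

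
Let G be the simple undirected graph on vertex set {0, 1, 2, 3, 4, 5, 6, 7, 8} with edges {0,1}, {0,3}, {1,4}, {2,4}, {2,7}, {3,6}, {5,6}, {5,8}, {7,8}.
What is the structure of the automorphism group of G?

D_9

Every vertex has degree 2 and the graph is connected, so G is the 9-cycle C_9. The automorphisms of the 9-cycle are exactly the symmetries of a regular 9-gon: the dihedral group D_9, |D_9| = 18.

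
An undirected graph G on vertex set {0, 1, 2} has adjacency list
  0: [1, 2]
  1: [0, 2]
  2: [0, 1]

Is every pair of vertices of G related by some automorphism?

Yes

All 3 vertices are pairwise adjacent: G = K_3. Every bijection on the vertex set is an automorphism of K_3; hence Aut(K_3) ≅ S_3, order 6. This group acts transitively on the 3 vertices.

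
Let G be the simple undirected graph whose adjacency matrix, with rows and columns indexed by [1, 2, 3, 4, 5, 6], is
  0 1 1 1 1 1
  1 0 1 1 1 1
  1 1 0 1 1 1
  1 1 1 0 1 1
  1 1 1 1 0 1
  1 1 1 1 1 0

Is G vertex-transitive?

Yes

Every vertex has degree 5, so G is the complete graph K_6. Any permutation of the 6 vertices preserves K_6, so Aut(K_6) = S_6 of order 6! = 720. Under this action every vertex can be carried to every other, so G is vertex-transitive.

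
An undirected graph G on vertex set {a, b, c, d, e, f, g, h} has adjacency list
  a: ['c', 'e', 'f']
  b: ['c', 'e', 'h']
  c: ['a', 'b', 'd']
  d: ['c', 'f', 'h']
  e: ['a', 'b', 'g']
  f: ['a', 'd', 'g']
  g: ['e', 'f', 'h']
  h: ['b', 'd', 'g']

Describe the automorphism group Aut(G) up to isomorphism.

G is 3-regular and bipartite on 2^3 = 8 vertices with girth 4; it is the hypercube graph Q_3. Aut(Q_3) consists of the signed permutations of the 3 coordinate axes: 3! permutations times 2^3 sign flips, so |Aut| = 2^3·3! = 48.

the hyperoctahedral group B_3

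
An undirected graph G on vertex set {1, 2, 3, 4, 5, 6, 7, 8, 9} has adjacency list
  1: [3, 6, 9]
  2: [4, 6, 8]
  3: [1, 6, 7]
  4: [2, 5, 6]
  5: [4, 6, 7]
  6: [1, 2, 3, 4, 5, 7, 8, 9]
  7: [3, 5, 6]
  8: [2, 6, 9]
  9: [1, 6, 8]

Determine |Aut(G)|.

Vertex 6 is the unique vertex of degree 8; the remaining 8 vertices each have degree 3 and induce a cycle, so G is the wheel on 9 vertices with hub 6. Every automorphism fixes the hub and acts on the rim 8-cycle, so Aut(G) ≅ Aut(C_8) = D_8 of order 16.

16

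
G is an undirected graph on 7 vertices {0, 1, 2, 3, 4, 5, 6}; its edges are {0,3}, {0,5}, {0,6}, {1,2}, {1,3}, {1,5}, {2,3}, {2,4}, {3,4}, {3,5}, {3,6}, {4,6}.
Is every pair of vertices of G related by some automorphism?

Vertex 3 is the only vertex of degree 6, so every automorphism fixes it; G is not vertex-transitive.

No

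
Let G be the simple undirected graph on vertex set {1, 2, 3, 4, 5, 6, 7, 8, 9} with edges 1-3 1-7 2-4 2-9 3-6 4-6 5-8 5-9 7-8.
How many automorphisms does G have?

G is 2-regular and connected on 9 vertices, i.e. the cycle C_9. The automorphisms of the 9-cycle are exactly the symmetries of a regular 9-gon: the dihedral group D_9, |D_9| = 18.

18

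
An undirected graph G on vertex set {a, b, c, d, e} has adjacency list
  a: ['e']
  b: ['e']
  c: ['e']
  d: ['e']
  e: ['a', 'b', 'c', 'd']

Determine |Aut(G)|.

24

Vertex e has degree 4 and every other vertex has degree 1, so G is the star K_{1,4} with centre e. The 4 leaves are pairwise interchangeable while the centre is fixed, giving Aut(G) = S_4.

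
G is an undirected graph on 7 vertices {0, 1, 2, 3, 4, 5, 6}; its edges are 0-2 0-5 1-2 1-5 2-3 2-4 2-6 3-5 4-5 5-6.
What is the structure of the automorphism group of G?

S_2 × S_5

The vertices split by degree into {2, 5} (degree 5) and {0, 1, 3, 4, 6} (degree 2); every edge runs between the two parts, so G is the complete bipartite graph K_{2,5}. Automorphisms preserve the bipartition setwise (since the parts differ in size) and act as S_2 × S_5 within it; |Aut| = 240.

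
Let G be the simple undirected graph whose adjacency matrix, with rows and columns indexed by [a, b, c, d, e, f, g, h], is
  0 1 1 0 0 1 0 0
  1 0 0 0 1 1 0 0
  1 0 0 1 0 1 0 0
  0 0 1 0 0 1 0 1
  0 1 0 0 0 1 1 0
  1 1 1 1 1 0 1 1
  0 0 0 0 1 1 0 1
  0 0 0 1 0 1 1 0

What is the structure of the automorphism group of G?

D_7

Vertex f is the unique vertex of degree 7; the remaining 7 vertices each have degree 3 and induce a cycle, so G is the wheel on 8 vertices with hub f. Every automorphism fixes the hub and acts on the rim 7-cycle, so Aut(G) ≅ Aut(C_7) = D_7 of order 14.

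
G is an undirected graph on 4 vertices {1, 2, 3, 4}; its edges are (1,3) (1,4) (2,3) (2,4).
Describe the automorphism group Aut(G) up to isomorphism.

G is 2-regular and bipartite on 2^2 = 4 vertices with girth 4; it is the hypercube graph Q_2. The symmetry group of the 2-cube is the hyperoctahedral group B_2 = Z_2 ≀ S_2, of order 2^2·2! = 8.

Z_2^2 ⋊ S_2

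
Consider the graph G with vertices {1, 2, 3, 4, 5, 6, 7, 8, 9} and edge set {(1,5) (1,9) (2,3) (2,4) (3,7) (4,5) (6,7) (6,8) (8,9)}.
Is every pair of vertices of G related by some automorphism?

Yes

G is 2-regular and connected on 9 vertices, i.e. the cycle C_9. The automorphisms of the 9-cycle are exactly the symmetries of a regular 9-gon: the dihedral group D_9, |D_9| = 18. Under this action every vertex can be carried to every other, so G is vertex-transitive.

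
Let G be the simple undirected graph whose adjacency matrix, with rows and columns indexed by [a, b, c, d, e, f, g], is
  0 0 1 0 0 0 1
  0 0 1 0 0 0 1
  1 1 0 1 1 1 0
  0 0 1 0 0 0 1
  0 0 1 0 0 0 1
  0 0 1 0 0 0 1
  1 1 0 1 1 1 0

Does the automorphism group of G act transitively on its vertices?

Automorphisms preserve degree, but G has vertices of degree 2 and vertices of degree 5; no automorphism maps one to the other, so G is not vertex-transitive.

No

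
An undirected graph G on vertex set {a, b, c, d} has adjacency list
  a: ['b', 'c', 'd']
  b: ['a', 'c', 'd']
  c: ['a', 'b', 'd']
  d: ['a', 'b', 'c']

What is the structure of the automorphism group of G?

S_4

Every vertex has degree 3, so G is the complete graph K_4. Any permutation of the 4 vertices preserves K_4, so Aut(K_4) = S_4 of order 4! = 24.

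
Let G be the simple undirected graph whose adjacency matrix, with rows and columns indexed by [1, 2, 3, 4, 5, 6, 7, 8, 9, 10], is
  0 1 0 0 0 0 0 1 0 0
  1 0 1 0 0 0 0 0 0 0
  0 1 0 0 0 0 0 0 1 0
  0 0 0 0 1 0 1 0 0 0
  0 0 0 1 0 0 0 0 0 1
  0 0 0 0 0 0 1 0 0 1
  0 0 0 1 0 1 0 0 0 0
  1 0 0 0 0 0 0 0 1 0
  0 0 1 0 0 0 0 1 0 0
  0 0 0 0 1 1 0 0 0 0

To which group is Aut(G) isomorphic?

G has two connected components, {1, 2, 3, 8, 9} and {4, 5, 6, 7, 10}; each is 2-regular, so G = C_5 ⊔ C_5. With two isomorphic components, Aut(G) = Aut(C_5) ≀ S_2 = (D_5 × D_5) ⋊ Z_2: permute each cycle by D_5, then optionally swap the two cycles. Order 2·(2·5)² = 200.

(D_5 × D_5) ⋊ Z_2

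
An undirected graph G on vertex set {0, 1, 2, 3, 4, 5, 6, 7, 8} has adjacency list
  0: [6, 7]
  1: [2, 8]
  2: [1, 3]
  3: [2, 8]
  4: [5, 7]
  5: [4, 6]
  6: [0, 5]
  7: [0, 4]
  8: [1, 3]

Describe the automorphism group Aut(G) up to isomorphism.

D_5 × D_4

G has two connected components, {0, 4, 5, 6, 7} and {1, 2, 3, 8}; each is 2-regular, so G = C_5 ⊔ C_4. No automorphism exchanges components of different sizes, hence Aut(G) is the direct product D_5 × D_4, order 80.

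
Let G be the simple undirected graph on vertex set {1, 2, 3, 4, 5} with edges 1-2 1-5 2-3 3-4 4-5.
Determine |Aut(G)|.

10

G is 2-regular and connected on 5 vertices, i.e. the cycle C_5. The automorphisms of the 5-cycle are exactly the symmetries of a regular 5-gon: the dihedral group D_5, |D_5| = 10.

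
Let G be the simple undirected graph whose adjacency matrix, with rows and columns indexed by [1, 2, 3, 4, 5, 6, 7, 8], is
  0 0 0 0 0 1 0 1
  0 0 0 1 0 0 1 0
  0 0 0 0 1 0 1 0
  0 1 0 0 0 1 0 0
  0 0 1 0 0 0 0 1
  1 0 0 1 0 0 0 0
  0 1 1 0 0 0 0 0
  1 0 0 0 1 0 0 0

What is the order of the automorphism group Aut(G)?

G is 2-regular and connected on 8 vertices, i.e. the cycle C_8. C_8 has 8 rotations and 8 reflections, so Aut(C_8) ≅ D_8 of order 16.

16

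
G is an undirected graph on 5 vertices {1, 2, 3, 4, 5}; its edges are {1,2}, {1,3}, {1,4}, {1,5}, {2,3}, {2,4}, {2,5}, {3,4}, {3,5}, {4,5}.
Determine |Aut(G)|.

All 5 vertices are pairwise adjacent: G = K_5. Any permutation of the 5 vertices preserves K_5, so Aut(K_5) = S_5 of order 5! = 120.

120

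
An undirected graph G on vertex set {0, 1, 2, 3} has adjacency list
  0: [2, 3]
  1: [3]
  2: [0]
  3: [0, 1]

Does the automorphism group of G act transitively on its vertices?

Automorphisms preserve degree, but G has vertices of degree 1 and vertices of degree 2; no automorphism maps one to the other, so G is not vertex-transitive.

No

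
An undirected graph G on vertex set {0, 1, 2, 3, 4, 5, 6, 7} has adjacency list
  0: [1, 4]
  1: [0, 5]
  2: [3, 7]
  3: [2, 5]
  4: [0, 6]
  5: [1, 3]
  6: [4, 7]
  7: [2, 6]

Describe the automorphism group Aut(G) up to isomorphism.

D_8

G is 2-regular and connected on 8 vertices, i.e. the cycle C_8. C_8 has 8 rotations and 8 reflections, so Aut(C_8) ≅ D_8 of order 16.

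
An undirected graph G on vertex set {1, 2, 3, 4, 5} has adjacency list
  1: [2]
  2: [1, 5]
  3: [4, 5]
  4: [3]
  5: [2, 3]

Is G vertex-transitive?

No

Automorphisms preserve degree, but G has vertices of degree 1 and vertices of degree 2; no automorphism maps one to the other, so G is not vertex-transitive.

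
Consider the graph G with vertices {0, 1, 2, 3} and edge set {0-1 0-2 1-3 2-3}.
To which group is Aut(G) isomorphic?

G is 2-regular and bipartite on 2^2 = 4 vertices with girth 4; it is the hypercube graph Q_2. Aut(Q_2) consists of the signed permutations of the 2 coordinate axes: 2! permutations times 2^2 sign flips, so |Aut| = 2^2·2! = 8.

the dihedral group of order 8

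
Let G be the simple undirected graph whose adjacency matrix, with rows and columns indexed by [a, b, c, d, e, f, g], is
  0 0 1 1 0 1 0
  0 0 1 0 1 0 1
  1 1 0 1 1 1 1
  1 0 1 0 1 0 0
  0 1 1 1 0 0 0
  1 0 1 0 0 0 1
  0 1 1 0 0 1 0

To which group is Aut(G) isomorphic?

D_6

Vertex c is the unique vertex of degree 6; the remaining 6 vertices each have degree 3 and induce a cycle, so G is the wheel on 7 vertices with hub c. With the hub fixed, the remaining symmetry is that of the rim cycle C_6, giving the dihedral group D_6.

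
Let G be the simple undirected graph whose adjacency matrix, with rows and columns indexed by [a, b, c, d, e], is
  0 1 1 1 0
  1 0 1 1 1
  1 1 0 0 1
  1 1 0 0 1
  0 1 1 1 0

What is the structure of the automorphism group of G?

Vertex b is the unique vertex of degree 4; the remaining 4 vertices each have degree 3 and induce a cycle, so G is the wheel on 5 vertices with hub b. Every automorphism fixes the hub and acts on the rim 4-cycle, so Aut(G) ≅ Aut(C_4) = D_4 of order 8.

the dihedral group of order 8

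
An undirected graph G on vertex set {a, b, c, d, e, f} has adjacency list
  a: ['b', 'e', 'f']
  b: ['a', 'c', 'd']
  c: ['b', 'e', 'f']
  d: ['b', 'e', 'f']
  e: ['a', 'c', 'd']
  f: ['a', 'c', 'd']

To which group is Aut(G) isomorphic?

G is 3-regular and bipartite with parts {a, c, d} and {b, e, f} (each part is independent and every cross-pair is an edge), so G = K_{3,3}. Each part can be permuted independently (S_3 × S_3) and the two equal-size parts can also be swapped, giving (S_3 × S_3) ⋊ Z_2 of order 2·(3!)² = 72.

(S_3 × S_3) ⋊ Z_2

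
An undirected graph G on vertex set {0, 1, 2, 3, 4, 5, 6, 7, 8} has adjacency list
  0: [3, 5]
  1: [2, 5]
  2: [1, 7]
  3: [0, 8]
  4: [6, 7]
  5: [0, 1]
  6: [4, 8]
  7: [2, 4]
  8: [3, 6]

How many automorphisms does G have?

18

G is 2-regular and connected on 9 vertices, i.e. the cycle C_9. The automorphisms of the 9-cycle are exactly the symmetries of a regular 9-gon: the dihedral group D_9, |D_9| = 18.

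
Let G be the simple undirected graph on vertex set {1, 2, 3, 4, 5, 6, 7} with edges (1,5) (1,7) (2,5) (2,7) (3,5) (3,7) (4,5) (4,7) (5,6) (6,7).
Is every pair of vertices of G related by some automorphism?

Automorphisms preserve degree, but G has vertices of degree 2 and vertices of degree 5; no automorphism maps one to the other, so G is not vertex-transitive.

No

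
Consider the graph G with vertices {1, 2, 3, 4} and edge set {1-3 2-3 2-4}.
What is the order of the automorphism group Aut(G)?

The degree sequence is [1, 2, 2, 1]; the two degree-1 vertices 1 and 4 are the ends of a path, so G = P_4. The only nontrivial automorphism of a path is the end-to-end reflection, so Aut(G) ≅ Z_2.

2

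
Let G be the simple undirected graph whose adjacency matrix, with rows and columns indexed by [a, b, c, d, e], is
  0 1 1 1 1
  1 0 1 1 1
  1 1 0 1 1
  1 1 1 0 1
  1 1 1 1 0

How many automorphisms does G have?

120

All 5 vertices are pairwise adjacent: G = K_5. Every bijection on the vertex set is an automorphism of K_5; hence Aut(K_5) ≅ S_5, order 120.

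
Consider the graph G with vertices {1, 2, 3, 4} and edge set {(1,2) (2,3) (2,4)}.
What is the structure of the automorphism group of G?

S_3

Vertex 2 has degree 3 and every other vertex has degree 1, so G is the star K_{1,3} with centre 2. Any automorphism fixes the centre and permutes the 3 leaves freely, so Aut(G) ≅ S_3 of order 3! = 6.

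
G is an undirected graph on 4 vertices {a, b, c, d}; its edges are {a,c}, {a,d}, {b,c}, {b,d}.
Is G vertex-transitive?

Yes

Every vertex has degree 2 and the graph is connected, so G is the 4-cycle C_4. C_4 has 4 rotations and 4 reflections, so Aut(C_4) ≅ D_4 of order 8. This group acts transitively on the 4 vertices.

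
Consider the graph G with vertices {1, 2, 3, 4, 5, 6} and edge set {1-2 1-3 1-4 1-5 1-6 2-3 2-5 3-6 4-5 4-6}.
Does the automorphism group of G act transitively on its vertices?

Vertex 1 is the only vertex of degree 5, so every automorphism fixes it; G is not vertex-transitive.

No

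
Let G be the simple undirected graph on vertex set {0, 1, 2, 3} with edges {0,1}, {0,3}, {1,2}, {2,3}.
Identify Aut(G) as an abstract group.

D_4

G is 2-regular and bipartite on 2^2 = 4 vertices with girth 4; it is the hypercube graph Q_2. Aut(Q_2) consists of the signed permutations of the 2 coordinate axes: 2! permutations times 2^2 sign flips, so |Aut| = 2^2·2! = 8.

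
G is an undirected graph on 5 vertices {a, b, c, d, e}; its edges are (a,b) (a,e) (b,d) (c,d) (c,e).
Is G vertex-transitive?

G is 2-regular and connected on 5 vertices, i.e. the cycle C_5. The automorphisms of the 5-cycle are exactly the symmetries of a regular 5-gon: the dihedral group D_5, |D_5| = 10. This group acts transitively on the 5 vertices.

Yes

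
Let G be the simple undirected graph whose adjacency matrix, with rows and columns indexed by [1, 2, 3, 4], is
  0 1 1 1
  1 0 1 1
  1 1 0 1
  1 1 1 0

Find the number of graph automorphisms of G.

All 4 vertices are pairwise adjacent: G = K_4. Every bijection on the vertex set is an automorphism of K_4; hence Aut(K_4) ≅ S_4, order 24.

24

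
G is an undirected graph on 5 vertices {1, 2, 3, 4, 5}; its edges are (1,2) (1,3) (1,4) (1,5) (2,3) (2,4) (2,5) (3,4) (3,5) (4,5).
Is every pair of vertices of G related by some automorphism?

Every vertex has degree 4, so G is the complete graph K_5. Every bijection on the vertex set is an automorphism of K_5; hence Aut(K_5) ≅ S_5, order 120. Under this action every vertex can be carried to every other, so G is vertex-transitive.

Yes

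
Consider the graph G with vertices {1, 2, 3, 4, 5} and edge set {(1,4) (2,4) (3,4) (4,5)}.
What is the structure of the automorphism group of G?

S_4

Vertex 4 has degree 4 and every other vertex has degree 1, so G is the star K_{1,4} with centre 4. Any automorphism fixes the centre and permutes the 4 leaves freely, so Aut(G) ≅ S_4 of order 4! = 24.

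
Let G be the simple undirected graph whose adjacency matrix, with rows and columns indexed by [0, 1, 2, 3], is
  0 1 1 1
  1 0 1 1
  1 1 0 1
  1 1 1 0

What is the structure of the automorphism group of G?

the symmetric group on 4 letters

All 4 vertices are pairwise adjacent: G = K_4. Every bijection on the vertex set is an automorphism of K_4; hence Aut(K_4) ≅ S_4, order 24.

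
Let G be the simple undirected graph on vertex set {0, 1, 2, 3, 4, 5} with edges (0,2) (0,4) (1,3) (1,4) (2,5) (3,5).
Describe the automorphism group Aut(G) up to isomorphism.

Every vertex has degree 2 and the graph is connected, so G is the 6-cycle C_6. C_6 has 6 rotations and 6 reflections, so Aut(C_6) ≅ D_6 of order 12.

D_6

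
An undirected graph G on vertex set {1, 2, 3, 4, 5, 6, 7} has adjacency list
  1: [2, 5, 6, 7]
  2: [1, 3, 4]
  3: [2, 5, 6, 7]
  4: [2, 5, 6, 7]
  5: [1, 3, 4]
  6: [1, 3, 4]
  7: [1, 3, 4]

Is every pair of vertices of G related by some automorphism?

Automorphisms preserve degree, but G has vertices of degree 3 and vertices of degree 4; no automorphism maps one to the other, so G is not vertex-transitive.

No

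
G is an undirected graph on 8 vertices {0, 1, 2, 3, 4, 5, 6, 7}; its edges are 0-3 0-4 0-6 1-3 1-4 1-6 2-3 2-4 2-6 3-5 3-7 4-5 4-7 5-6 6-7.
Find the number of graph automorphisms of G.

720

The vertices split by degree into {3, 4, 6} (degree 5) and {0, 1, 2, 5, 7} (degree 3); every edge runs between the two parts, so G is the complete bipartite graph K_{3,5}. Automorphisms preserve the bipartition setwise (since the parts differ in size) and act as S_5 × S_3 within it; |Aut| = 720.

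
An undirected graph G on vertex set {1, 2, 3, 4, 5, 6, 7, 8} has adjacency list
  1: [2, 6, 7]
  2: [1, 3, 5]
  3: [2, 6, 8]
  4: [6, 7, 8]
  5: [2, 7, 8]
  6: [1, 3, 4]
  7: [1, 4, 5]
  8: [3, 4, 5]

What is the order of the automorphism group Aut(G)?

48

G is 3-regular and bipartite on 2^3 = 8 vertices with girth 4; it is the hypercube graph Q_3. Aut(Q_3) consists of the signed permutations of the 3 coordinate axes: 3! permutations times 2^3 sign flips, so |Aut| = 2^3·3! = 48.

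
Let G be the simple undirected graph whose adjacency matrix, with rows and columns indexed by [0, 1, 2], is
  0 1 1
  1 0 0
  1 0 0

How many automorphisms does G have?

2

The degree sequence is [2, 1, 1]; the two degree-1 vertices 1 and 2 are the ends of a path, so G = P_3. A path has exactly one nontrivial symmetry — reversal — giving Aut(G) of order 2.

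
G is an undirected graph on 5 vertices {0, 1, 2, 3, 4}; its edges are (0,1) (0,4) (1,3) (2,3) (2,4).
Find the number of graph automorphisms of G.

10

Every vertex has degree 2 and the graph is connected, so G is the 5-cycle C_5. The automorphisms of the 5-cycle are exactly the symmetries of a regular 5-gon: the dihedral group D_5, |D_5| = 10.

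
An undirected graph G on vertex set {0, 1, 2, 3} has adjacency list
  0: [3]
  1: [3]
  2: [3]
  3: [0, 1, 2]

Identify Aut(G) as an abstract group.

Vertex 3 has degree 3 and every other vertex has degree 1, so G is the star K_{1,3} with centre 3. Any automorphism fixes the centre and permutes the 3 leaves freely, so Aut(G) ≅ S_3 of order 3! = 6.

S_3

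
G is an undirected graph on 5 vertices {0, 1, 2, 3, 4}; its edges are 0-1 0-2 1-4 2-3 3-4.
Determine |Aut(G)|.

Every vertex has degree 2 and the graph is connected, so G is the 5-cycle C_5. The automorphisms of the 5-cycle are exactly the symmetries of a regular 5-gon: the dihedral group D_5, |D_5| = 10.

10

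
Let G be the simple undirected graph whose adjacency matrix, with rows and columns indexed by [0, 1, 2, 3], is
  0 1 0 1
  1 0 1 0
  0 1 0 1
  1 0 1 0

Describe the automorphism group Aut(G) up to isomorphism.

Every vertex has degree 2 and the graph is connected, so G is the 4-cycle C_4. C_4 has 4 rotations and 4 reflections, so Aut(C_4) ≅ D_4 of order 8.

the dihedral group of order 8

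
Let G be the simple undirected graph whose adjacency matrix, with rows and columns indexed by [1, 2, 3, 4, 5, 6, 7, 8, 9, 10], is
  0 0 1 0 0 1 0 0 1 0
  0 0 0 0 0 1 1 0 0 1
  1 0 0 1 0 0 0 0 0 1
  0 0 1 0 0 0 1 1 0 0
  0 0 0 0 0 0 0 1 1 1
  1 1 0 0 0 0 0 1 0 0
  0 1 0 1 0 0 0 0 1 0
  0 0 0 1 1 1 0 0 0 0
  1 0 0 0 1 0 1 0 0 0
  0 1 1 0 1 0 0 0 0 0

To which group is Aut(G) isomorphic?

S_5

G is 3-regular on 10 vertices with no triangles and no 4-cycles (girth 5): this is the Petersen graph. It is a classical fact that the Petersen graph has automorphism group S_5 (order 120), arising from its description as the Kneser graph K(5,2).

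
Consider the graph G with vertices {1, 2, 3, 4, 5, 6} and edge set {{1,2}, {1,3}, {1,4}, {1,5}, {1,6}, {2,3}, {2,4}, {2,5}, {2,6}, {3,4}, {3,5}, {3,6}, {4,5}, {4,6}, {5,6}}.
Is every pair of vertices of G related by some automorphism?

Yes

All 6 vertices are pairwise adjacent: G = K_6. Every bijection on the vertex set is an automorphism of K_6; hence Aut(K_6) ≅ S_6, order 720. This group acts transitively on the 6 vertices.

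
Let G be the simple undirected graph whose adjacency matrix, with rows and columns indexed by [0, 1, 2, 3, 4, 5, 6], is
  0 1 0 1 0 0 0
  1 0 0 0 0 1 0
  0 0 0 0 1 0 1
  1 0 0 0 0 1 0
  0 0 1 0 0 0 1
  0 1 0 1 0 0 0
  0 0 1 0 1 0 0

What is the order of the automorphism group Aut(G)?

G has two connected components, {0, 1, 3, 5} and {2, 4, 6}; each is 2-regular, so G = C_4 ⊔ C_3. The components are non-isomorphic (different sizes), so Aut(G) = Aut(C_4) × Aut(C_3) = D_4 × D_3 of order 8·6 = 48.

48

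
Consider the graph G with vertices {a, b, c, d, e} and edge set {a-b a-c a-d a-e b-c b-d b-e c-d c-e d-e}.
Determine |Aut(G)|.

Every vertex has degree 4, so G is the complete graph K_5. Every bijection on the vertex set is an automorphism of K_5; hence Aut(K_5) ≅ S_5, order 120.

120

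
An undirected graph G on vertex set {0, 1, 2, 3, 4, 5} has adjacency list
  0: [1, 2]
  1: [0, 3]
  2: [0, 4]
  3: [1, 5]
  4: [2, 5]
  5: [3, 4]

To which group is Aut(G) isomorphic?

Every vertex has degree 2 and the graph is connected, so G is the 6-cycle C_6. C_6 has 6 rotations and 6 reflections, so Aut(C_6) ≅ D_6 of order 12.

D_6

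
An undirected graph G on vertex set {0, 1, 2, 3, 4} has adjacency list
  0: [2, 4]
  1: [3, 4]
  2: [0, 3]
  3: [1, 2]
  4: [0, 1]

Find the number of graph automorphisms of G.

G is 2-regular and connected on 5 vertices, i.e. the cycle C_5. C_5 has 5 rotations and 5 reflections, so Aut(C_5) ≅ D_5 of order 10.

10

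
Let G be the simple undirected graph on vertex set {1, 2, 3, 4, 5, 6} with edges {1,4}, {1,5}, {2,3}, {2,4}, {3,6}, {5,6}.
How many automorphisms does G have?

Every vertex has degree 2 and the graph is connected, so G is the 6-cycle C_6. The automorphisms of the 6-cycle are exactly the symmetries of a regular 6-gon: the dihedral group D_6, |D_6| = 12.

12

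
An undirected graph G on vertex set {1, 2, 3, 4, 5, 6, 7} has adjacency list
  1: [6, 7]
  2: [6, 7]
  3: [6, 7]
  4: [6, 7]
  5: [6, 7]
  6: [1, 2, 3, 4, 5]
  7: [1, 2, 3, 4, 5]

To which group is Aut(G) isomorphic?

S_5 × S_2

The vertices split by degree into {6, 7} (degree 5) and {1, 2, 3, 4, 5} (degree 2); every edge runs between the two parts, so G is the complete bipartite graph K_{2,5}. Automorphisms preserve the bipartition setwise (since the parts differ in size) and act as S_5 × S_2 within it; |Aut| = 240.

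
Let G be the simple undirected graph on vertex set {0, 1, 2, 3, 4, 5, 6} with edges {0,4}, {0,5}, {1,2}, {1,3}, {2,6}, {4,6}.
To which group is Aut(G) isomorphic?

Z_2

The degree sequence is [2, 2, 2, 1, 2, 1, 2]; the two degree-1 vertices 3 and 5 are the ends of a path, so G = P_7. The only nontrivial automorphism of a path is the end-to-end reflection, so Aut(G) ≅ Z_2.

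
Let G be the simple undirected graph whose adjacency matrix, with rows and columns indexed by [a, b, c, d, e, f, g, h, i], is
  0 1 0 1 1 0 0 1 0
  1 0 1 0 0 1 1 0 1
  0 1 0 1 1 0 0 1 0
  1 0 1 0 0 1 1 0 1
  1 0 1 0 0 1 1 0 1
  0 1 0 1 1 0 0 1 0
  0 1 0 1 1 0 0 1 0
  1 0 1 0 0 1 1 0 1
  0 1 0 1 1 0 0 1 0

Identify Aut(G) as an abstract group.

The vertices split by degree into {b, d, e, h} (degree 5) and {a, c, f, g, i} (degree 4); every edge runs between the two parts, so G is the complete bipartite graph K_{4,5}. Automorphisms preserve the bipartition setwise (since the parts differ in size) and act as S_5 × S_4 within it; |Aut| = 2880.

S_5 × S_4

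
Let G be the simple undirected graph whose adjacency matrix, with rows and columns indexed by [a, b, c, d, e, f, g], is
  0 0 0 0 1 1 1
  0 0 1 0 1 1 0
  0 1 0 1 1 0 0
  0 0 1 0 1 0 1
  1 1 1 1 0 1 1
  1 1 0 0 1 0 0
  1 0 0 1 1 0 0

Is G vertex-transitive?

Vertex e is the only vertex of degree 6, so every automorphism fixes it; G is not vertex-transitive.

No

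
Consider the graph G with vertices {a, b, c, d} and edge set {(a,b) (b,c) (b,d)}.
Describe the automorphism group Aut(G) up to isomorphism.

Vertex b has degree 3 and every other vertex has degree 1, so G is the star K_{1,3} with centre b. Any automorphism fixes the centre and permutes the 3 leaves freely, so Aut(G) ≅ S_3 of order 3! = 6.

S_3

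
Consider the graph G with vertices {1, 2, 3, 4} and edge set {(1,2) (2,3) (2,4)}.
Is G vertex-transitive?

No

Vertex 2 is the only vertex of degree 3, so every automorphism fixes it; G is not vertex-transitive.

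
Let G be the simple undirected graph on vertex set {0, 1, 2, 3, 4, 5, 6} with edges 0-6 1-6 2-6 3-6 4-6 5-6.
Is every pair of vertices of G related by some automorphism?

No

Vertex 6 is the only vertex of degree 6, so every automorphism fixes it; G is not vertex-transitive.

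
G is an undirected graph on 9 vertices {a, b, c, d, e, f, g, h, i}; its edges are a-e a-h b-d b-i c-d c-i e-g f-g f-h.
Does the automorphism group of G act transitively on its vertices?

No

G has two connected components, {a, e, f, g, h} and {b, c, d, i}; each is 2-regular, so G = C_5 ⊔ C_4. The orbit of a under Aut(G) is {a, e, f, g, h}, which does not contain b, so G is not vertex-transitive.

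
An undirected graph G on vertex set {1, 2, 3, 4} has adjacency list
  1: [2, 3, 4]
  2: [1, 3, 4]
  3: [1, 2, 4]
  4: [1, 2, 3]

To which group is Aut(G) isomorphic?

Every vertex has degree 3, so G is the complete graph K_4. Any permutation of the 4 vertices preserves K_4, so Aut(K_4) = S_4 of order 4! = 24.

S_4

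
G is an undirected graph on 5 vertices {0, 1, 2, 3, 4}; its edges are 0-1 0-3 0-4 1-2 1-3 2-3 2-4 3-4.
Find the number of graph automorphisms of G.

Vertex 3 is the unique vertex of degree 4; the remaining 4 vertices each have degree 3 and induce a cycle, so G is the wheel on 5 vertices with hub 3. With the hub fixed, the remaining symmetry is that of the rim cycle C_4, giving the dihedral group D_4.

8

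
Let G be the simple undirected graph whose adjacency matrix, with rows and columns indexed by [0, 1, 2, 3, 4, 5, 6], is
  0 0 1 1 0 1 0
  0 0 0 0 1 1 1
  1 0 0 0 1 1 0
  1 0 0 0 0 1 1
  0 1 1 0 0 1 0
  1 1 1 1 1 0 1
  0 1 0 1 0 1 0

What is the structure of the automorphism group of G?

Vertex 5 is the unique vertex of degree 6; the remaining 6 vertices each have degree 3 and induce a cycle, so G is the wheel on 7 vertices with hub 5. Every automorphism fixes the hub and acts on the rim 6-cycle, so Aut(G) ≅ Aut(C_6) = D_6 of order 12.

D_6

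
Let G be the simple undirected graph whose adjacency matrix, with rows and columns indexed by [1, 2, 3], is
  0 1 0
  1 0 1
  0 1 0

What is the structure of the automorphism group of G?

Z_2

The degree sequence is [1, 2, 1]; the two degree-1 vertices 1 and 3 are the ends of a path, so G = P_3. The only nontrivial automorphism of a path is the end-to-end reflection, so Aut(G) ≅ Z_2.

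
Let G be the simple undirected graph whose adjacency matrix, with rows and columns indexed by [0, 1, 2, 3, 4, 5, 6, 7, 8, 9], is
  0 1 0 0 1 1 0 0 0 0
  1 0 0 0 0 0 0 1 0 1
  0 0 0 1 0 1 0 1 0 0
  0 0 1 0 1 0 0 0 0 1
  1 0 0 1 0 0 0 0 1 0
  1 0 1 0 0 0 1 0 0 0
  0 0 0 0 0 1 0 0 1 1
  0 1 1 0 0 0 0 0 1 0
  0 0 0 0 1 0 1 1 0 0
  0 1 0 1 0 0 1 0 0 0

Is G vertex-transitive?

Yes

G is 3-regular on 10 vertices with no triangles and no 4-cycles (girth 5): this is the Petersen graph. It is a classical fact that the Petersen graph has automorphism group S_5 (order 120), arising from its description as the Kneser graph K(5,2). This group acts transitively on the 10 vertices.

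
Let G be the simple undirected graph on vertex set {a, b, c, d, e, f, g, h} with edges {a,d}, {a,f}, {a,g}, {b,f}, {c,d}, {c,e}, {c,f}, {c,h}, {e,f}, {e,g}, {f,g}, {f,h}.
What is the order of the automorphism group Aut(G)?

1

Degrees alone do not determine every vertex (e.g. a and e both have degree 3), but their neighbour-degree multisets differ: N(a) has degrees [2, 3, 6] while N(e) has degrees [3, 4, 6]. Repeating this refinement separates all vertices, so the only automorphism is the identity.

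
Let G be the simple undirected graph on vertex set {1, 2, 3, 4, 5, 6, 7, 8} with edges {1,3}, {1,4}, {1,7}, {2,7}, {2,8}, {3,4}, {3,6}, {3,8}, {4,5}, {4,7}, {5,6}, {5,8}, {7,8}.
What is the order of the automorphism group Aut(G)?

1

The degree sequence is [3, 2, 4, 4, 3, 2, 4, 4]. Checking the degree-preserving permutations of the vertex set shows that none except the identity preserves every edge, so Aut(G) is trivial.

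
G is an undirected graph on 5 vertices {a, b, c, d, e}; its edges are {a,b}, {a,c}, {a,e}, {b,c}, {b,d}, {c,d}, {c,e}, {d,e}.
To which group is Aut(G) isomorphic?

the dihedral group of order 8

Vertex c is the unique vertex of degree 4; the remaining 4 vertices each have degree 3 and induce a cycle, so G is the wheel on 5 vertices with hub c. Every automorphism fixes the hub and acts on the rim 4-cycle, so Aut(G) ≅ Aut(C_4) = D_4 of order 8.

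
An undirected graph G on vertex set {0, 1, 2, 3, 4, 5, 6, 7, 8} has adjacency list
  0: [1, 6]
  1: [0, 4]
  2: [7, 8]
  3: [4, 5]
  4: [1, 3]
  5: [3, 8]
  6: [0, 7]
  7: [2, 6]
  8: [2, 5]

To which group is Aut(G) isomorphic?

Every vertex has degree 2 and the graph is connected, so G is the 9-cycle C_9. The automorphisms of the 9-cycle are exactly the symmetries of a regular 9-gon: the dihedral group D_9, |D_9| = 18.

the dihedral group of order 18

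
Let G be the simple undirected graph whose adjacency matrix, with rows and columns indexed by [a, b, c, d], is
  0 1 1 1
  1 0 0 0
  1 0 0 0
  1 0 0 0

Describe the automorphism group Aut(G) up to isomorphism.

the symmetric group on 3 letters

Vertex a has degree 3 and every other vertex has degree 1, so G is the star K_{1,3} with centre a. The 3 leaves are pairwise interchangeable while the centre is fixed, giving Aut(G) = S_3.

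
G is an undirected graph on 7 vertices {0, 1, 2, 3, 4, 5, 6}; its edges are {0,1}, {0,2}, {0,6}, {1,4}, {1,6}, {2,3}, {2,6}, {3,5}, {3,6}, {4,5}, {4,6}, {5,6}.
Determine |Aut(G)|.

Vertex 6 is the unique vertex of degree 6; the remaining 6 vertices each have degree 3 and induce a cycle, so G is the wheel on 7 vertices with hub 6. With the hub fixed, the remaining symmetry is that of the rim cycle C_6, giving the dihedral group D_6.

12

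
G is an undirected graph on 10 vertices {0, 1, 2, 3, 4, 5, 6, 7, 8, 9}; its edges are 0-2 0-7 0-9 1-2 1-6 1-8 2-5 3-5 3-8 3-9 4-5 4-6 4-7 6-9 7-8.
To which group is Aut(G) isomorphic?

G is 3-regular on 10 vertices with no triangles and no 4-cycles (girth 5): this is the Petersen graph. Viewing the Petersen graph as the Kneser graph K(5,2) — vertices are 2-subsets of {1,…,5}, edges join disjoint pairs — its automorphisms are exactly the permutations of the 5-element set, so Aut ≅ S_5 of order 120.

S_5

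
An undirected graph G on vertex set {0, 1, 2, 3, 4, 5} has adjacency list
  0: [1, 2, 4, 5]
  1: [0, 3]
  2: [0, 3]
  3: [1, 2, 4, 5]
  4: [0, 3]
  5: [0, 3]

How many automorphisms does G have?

48

The vertices split by degree into {0, 3} (degree 4) and {1, 2, 4, 5} (degree 2); every edge runs between the two parts, so G is the complete bipartite graph K_{2,4}. The parts have unequal sizes, so no automorphism swaps them; each part is permuted independently, giving S_4 × S_2 of order 4!·2! = 48.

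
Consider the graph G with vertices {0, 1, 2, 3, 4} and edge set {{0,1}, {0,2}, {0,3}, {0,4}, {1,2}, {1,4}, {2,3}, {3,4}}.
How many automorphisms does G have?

Vertex 0 is the unique vertex of degree 4; the remaining 4 vertices each have degree 3 and induce a cycle, so G is the wheel on 5 vertices with hub 0. Every automorphism fixes the hub and acts on the rim 4-cycle, so Aut(G) ≅ Aut(C_4) = D_4 of order 8.

8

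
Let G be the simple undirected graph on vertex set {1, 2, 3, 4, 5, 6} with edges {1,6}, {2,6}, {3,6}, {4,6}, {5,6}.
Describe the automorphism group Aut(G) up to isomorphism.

Vertex 6 has degree 5 and every other vertex has degree 1, so G is the star K_{1,5} with centre 6. The 5 leaves are pairwise interchangeable while the centre is fixed, giving Aut(G) = S_5.

the symmetric group on 5 letters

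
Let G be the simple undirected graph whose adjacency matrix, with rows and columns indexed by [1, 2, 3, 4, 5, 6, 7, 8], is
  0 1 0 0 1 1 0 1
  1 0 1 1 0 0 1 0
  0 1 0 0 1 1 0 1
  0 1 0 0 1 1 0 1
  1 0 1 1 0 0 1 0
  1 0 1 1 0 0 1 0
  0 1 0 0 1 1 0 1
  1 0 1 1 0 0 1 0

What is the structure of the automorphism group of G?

G is 4-regular and bipartite with parts {1, 3, 4, 7} and {2, 5, 6, 8} (each part is independent and every cross-pair is an edge), so G = K_{4,4}. Each part can be permuted independently (S_4 × S_4) and the two equal-size parts can also be swapped, giving (S_4 × S_4) ⋊ Z_2 of order 2·(4!)² = 1152.

S_4 ≀ Z_2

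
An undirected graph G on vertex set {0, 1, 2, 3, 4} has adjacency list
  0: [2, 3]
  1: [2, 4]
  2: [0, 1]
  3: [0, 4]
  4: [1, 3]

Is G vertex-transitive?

Yes

Every vertex has degree 2 and the graph is connected, so G is the 5-cycle C_5. C_5 has 5 rotations and 5 reflections, so Aut(C_5) ≅ D_5 of order 10. Under this action every vertex can be carried to every other, so G is vertex-transitive.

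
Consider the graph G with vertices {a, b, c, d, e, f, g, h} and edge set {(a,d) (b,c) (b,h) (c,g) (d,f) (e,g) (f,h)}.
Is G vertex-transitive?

Automorphisms preserve degree, but G has vertices of degree 1 and vertices of degree 2; no automorphism maps one to the other, so G is not vertex-transitive.

No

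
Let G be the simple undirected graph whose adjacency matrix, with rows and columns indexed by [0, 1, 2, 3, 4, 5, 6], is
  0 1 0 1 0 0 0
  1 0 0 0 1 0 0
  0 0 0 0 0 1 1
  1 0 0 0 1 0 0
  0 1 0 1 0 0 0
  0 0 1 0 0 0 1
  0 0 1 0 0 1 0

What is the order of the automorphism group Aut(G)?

48

G has two connected components, {0, 1, 3, 4} and {2, 5, 6}; each is 2-regular, so G = C_4 ⊔ C_3. No automorphism exchanges components of different sizes, hence Aut(G) is the direct product D_4 × D_3, order 48.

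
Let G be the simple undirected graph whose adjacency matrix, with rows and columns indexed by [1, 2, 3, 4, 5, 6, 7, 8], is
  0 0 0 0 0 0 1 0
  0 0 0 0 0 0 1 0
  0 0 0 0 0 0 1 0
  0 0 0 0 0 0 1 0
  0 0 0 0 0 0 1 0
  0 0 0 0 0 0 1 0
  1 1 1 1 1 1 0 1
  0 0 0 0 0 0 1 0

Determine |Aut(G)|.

Vertex 7 has degree 7 and every other vertex has degree 1, so G is the star K_{1,7} with centre 7. The 7 leaves are pairwise interchangeable while the centre is fixed, giving Aut(G) = S_7.

5040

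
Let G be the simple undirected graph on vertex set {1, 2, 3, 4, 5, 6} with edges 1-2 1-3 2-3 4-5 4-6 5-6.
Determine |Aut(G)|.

G has two connected components, {1, 2, 3} and {4, 5, 6}; each is 2-regular, so G = C_3 ⊔ C_3. Aut of a disjoint union of two copies of C_3 is the wreath product D_3 ≀ Z_2, of order 2·6² = 72.

72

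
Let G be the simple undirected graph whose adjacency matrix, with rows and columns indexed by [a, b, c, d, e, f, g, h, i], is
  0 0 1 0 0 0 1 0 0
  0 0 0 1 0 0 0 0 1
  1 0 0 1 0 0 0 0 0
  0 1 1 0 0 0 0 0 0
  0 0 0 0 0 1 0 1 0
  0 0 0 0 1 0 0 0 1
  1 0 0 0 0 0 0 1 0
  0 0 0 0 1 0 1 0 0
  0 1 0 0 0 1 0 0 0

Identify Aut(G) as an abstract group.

D_9

G is 2-regular and connected on 9 vertices, i.e. the cycle C_9. The automorphisms of the 9-cycle are exactly the symmetries of a regular 9-gon: the dihedral group D_9, |D_9| = 18.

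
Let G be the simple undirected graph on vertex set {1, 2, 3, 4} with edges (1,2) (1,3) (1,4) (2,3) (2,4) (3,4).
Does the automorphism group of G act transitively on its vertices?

Every vertex has degree 3, so G is the complete graph K_4. Every bijection on the vertex set is an automorphism of K_4; hence Aut(K_4) ≅ S_4, order 24. Under this action every vertex can be carried to every other, so G is vertex-transitive.

Yes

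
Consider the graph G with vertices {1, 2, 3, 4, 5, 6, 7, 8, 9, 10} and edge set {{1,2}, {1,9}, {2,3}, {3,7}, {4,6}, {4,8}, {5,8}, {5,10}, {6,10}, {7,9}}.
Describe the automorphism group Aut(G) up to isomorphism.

(D_5 × D_5) ⋊ Z_2

G has two connected components, {4, 5, 6, 8, 10} and {1, 2, 3, 7, 9}; each is 2-regular, so G = C_5 ⊔ C_5. Aut of a disjoint union of two copies of C_5 is the wreath product D_5 ≀ Z_2, of order 2·10² = 200.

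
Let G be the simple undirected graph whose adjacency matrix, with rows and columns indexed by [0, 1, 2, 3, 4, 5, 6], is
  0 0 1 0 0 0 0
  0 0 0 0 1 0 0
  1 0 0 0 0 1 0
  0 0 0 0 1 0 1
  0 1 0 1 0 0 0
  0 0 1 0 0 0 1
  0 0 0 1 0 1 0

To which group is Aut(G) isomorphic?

The degree sequence is [1, 1, 2, 2, 2, 2, 2]; the two degree-1 vertices 0 and 1 are the ends of a path, so G = P_7. The only nontrivial automorphism of a path is the end-to-end reflection, so Aut(G) ≅ Z_2.

Z_2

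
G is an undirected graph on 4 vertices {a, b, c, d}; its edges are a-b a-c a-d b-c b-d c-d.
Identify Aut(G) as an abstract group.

Every vertex has degree 3, so G is the complete graph K_4. Any permutation of the 4 vertices preserves K_4, so Aut(K_4) = S_4 of order 4! = 24.

the symmetric group on 4 letters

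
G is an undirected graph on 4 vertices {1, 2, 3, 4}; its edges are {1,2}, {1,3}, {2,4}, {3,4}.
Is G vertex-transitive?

Yes

G is 2-regular and bipartite on 2^2 = 4 vertices with girth 4; it is the hypercube graph Q_2. The symmetry group of the 2-cube is the hyperoctahedral group B_2 = Z_2 ≀ S_2, of order 2^2·2! = 8. Under this action every vertex can be carried to every other, so G is vertex-transitive.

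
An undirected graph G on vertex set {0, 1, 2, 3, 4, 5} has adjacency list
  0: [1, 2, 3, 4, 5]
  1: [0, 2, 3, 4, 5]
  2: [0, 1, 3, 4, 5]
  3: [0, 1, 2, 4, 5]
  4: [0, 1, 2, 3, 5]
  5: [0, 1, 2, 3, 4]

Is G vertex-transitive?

All 6 vertices are pairwise adjacent: G = K_6. Every bijection on the vertex set is an automorphism of K_6; hence Aut(K_6) ≅ S_6, order 720. Under this action every vertex can be carried to every other, so G is vertex-transitive.

Yes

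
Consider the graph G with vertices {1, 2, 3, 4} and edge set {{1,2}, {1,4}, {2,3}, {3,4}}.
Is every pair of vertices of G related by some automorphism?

Yes

G is 2-regular and bipartite on 2^2 = 4 vertices with girth 4; it is the hypercube graph Q_2. The symmetry group of the 2-cube is the hyperoctahedral group B_2 = Z_2 ≀ S_2, of order 2^2·2! = 8. This group acts transitively on the 4 vertices.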